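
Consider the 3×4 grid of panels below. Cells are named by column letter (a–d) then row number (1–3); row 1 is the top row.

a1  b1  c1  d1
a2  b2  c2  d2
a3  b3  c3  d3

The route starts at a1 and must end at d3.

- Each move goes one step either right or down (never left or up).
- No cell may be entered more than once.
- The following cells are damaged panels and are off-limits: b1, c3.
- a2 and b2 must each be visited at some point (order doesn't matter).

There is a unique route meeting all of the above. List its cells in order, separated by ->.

Moves only go right or down, so the column and row indices never decrease.
Route from a1: down 1 to a2, right 3 to d2, down 1 to d3 — 5 moves in all.
Check: all required cells visited.

a1 -> a2 -> b2 -> c2 -> d2 -> d3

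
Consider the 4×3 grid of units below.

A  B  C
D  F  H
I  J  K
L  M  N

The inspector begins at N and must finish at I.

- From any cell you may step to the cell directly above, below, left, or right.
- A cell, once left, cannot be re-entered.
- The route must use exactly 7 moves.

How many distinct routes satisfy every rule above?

Need simple routes of exactly 7 moves from N to I (Manhattan distance 3, so 2 moves are spent on a detour and 2 undoing it).
Enumerating: N K H C B F J I | N K H C B F D I | N K H C B A D I | N K H F B A D I | N K H F J M L I | N K J F B A D I | N M J F B A D I | N M J K H F D I.
That gives 8 routes.

8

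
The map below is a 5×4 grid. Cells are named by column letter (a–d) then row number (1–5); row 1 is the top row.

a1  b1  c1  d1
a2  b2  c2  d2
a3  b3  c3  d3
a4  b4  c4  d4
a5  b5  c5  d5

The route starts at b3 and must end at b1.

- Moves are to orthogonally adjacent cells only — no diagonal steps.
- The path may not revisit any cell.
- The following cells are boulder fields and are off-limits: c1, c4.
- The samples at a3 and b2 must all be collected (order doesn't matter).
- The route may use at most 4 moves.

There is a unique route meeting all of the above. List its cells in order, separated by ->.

b3 -> a3 -> a2 -> b2 -> b1

The budget equals the shortest possible length, so every move has to be on a shortest route through the required cells.
Route from b3: left to a3, up to a2, right to b2, up to b1 — 4 moves in all.
Check: all required cells visited; 4 ≤ 4 moves.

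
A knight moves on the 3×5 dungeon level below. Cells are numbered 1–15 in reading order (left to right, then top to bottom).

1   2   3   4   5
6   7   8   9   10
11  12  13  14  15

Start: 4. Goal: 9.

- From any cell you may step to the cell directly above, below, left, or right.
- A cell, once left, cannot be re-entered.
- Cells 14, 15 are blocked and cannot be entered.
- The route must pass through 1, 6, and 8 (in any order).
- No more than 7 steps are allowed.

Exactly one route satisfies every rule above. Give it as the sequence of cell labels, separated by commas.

Any route must reach 1, 6, and 8 and still end at 9 within 7 moves, so the order of the required stops is forced.
Route from 4: 3× left (reaching 1), down to 6, 3× right (reaching 9) — 7 moves in all.
Check: all required cells visited; 7 ≤ 7 moves.

4, 3, 2, 1, 6, 7, 8, 9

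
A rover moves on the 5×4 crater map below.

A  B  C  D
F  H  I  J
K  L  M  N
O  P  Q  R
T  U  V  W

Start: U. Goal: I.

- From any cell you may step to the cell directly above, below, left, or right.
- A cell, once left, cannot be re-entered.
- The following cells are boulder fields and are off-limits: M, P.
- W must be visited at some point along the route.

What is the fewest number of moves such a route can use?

Any route passes through W somewhere between U and I. Summing Manhattan distances along the two legs (U → W → I) gives a lower bound of 2 + 4 = 6 moves.
A route of 6 moves achieves this: U → V → W → R → N → J → I.
Since 6 matches the lower bound, it is optimal.

6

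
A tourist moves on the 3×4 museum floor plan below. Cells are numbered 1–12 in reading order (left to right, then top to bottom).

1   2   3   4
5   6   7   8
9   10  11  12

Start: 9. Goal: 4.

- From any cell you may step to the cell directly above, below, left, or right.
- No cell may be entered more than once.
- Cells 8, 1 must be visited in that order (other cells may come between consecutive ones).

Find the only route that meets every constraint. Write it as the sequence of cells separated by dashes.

9 - 10 - 11 - 12 - 8 - 7 - 6 - 5 - 1 - 2 - 3 - 4

The waypoints must appear in the order 8, 1, with no cell reused.
Route from 9: 3× right (reaching 12), up to 8, 3× left (reaching 5), up to 1, 3× right (reaching 4) — 11 moves in all.
Check: order respected (8 at step 4, 1 at step 8).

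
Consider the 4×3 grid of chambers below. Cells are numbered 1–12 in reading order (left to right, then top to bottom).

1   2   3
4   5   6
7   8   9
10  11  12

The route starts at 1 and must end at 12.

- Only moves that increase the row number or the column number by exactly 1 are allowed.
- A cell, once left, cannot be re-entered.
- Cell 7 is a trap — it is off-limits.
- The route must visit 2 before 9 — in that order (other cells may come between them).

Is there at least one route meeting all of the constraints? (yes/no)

yes

One route that works: 1 → 2 → 5 → 8 → 9 → 12.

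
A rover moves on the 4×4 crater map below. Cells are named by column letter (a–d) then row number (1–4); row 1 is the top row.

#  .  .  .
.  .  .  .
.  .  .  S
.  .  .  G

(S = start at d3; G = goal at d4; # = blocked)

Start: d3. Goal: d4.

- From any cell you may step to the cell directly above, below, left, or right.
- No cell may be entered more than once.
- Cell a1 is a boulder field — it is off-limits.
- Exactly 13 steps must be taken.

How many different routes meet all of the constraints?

8

Need simple routes of exactly 13 moves from d3 to d4 (Manhattan distance 1, so 6 moves are spent on a detour and 6 undoing it).
Enumerating: d3 d2 d1 c1 c2 c3 b3 b2 a2 a3 a4 b4 c4 d4 | d3 d2 d1 c1 c2 b2 a2 a3 a4 b4 b3 c3 c4 d4 | d3 d2 d1 c1 b1 b2 a2 a3 a4 b4 b3 c3 c4 d4 | d3 d2 d1 c1 b1 b2 c2 c3 b3 a3 a4 b4 c4 d4 | d3 d2 c2 c1 b1 b2 a2 a3 a4 b4 b3 c3 c4 d4 | d3 c3 c2 d2 d1 c1 b1 b2 b3 a3 a4 b4 c4 d4 | d3 c3 c2 d2 d1 c1 b1 b2 a2 a3 a4 b4 c4 d4 | d3 c3 c2 d2 d1 c1 b1 b2 a2 a3 b3 b4 c4 d4.
That gives 8 routes.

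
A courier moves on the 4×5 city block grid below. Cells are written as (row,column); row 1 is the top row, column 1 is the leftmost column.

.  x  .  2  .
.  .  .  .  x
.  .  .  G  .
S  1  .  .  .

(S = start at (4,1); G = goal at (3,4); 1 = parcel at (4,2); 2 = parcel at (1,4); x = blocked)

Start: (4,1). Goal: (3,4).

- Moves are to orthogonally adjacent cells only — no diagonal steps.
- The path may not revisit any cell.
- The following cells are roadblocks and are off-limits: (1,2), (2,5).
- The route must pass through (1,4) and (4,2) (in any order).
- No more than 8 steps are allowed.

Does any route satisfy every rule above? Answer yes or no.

One route that works: (4,1) → (4,2) → (3,2) → (2,2) → (2,3) → (1,3) → (1,4) → (2,4) → (3,4).

yes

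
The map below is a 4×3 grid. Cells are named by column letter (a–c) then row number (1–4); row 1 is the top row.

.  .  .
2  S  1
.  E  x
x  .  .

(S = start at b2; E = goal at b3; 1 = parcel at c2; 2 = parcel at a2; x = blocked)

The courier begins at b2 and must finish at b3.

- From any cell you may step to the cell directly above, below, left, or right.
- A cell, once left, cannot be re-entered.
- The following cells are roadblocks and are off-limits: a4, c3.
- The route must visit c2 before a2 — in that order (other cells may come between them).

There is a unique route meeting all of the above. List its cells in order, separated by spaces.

b2 c2 c1 b1 a1 a2 a3 b3

The waypoints must appear in the order c2, a2, with no cell reused.
Route from b2: right 1 to c2, up 1 to c1, left 2 to a1, down 2 to a3, right 1 to b3 — 7 moves in all.
Check: order respected (1 at step 1, 2 at step 5).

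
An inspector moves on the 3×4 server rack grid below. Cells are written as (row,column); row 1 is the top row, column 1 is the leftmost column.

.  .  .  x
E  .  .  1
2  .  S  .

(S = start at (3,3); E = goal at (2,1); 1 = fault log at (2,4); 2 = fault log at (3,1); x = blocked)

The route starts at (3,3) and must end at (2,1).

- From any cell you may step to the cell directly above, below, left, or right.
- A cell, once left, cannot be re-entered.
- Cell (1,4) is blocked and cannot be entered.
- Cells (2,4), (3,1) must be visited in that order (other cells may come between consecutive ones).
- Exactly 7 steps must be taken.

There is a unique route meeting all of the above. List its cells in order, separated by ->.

(3,3) -> (3,4) -> (2,4) -> (2,3) -> (2,2) -> (3,2) -> (3,1) -> (2,1)

The waypoints must appear in the order (2,4), (3,1), with no cell reused.
Route from (3,3): right to (3,4), up to (2,4), 2× left (reaching (2,2)), down to (3,2), left to (3,1), up to (2,1) — 7 moves in all.
Check: order respected (1 at step 2, 2 at step 6); 7 moves as required.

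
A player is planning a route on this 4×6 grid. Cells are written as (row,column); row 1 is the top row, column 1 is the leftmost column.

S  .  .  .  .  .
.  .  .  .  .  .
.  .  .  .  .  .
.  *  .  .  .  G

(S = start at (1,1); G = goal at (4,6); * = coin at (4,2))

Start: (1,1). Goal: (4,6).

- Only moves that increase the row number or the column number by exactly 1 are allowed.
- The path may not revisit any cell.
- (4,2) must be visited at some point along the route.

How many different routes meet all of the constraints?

A right/down-only route from (1,1) to (4,6) makes exactly 3 down-moves and 5 right-moves in some order.
With no other constraints that would be C(8,3) = 56 routes.
Split at (4,2) and multiply the segment counts: (1,1)→(4,2): 4; (4,2)→(4,6): 1; product = 4.
That gives 4 routes.

4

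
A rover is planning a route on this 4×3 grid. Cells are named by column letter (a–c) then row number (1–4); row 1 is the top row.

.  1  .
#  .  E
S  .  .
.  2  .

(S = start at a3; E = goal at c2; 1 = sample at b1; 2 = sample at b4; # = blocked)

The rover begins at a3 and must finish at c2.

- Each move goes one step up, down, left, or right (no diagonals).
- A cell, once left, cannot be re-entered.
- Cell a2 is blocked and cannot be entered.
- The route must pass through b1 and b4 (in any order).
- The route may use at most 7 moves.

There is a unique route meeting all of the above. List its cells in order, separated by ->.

Any route must reach b1 and b4 and still end at c2 within 7 moves, so the order of the required stops is forced.
Route from a3: down 1 to a4, right 1 to b4, up 3 to b1, right 1 to c1, down 1 to c2 — 7 moves in all.
Check: all required cells visited; 7 ≤ 7 moves.

a3 -> a4 -> b4 -> b3 -> b2 -> b1 -> c1 -> c2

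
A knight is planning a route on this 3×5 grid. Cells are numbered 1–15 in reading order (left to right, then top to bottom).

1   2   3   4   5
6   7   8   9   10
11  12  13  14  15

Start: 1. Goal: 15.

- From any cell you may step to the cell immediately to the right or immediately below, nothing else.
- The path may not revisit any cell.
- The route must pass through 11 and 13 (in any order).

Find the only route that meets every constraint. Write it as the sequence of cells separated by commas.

Moves only go right or down, so the column and row indices never decrease.
Route from 1: down 2 to 11, right 4 to 15 — 6 moves in all.
Check: all required cells visited.

1, 6, 11, 12, 13, 14, 15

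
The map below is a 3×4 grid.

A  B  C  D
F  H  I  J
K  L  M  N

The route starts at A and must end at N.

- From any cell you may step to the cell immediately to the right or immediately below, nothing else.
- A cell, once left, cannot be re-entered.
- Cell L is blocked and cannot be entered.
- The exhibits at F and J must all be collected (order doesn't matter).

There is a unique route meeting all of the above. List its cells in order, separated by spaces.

Moves only go right or down, so the column and row indices never decrease.
Route from A: down 1 to F, right 3 to J, down 1 to N — 5 moves in all.
Check: all required cells visited.

A F H I J N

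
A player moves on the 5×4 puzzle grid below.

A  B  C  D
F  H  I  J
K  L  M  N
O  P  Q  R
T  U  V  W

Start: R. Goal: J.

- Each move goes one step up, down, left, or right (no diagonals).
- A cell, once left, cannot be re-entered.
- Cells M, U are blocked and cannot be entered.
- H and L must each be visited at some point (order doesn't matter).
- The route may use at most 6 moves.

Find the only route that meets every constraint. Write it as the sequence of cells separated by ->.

The 6-move cap with required stops at H, L leaves no slack for detours.
Route from R: left 2 to P, up 2 to H, right 2 to J — 6 moves in all.
Check: all required cells visited; 6 ≤ 6 moves.

R -> Q -> P -> L -> H -> I -> J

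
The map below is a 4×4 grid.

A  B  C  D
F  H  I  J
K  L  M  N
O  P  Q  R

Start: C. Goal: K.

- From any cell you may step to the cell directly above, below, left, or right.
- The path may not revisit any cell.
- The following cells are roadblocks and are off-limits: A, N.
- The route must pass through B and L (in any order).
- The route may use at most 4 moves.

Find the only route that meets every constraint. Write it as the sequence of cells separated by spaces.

The budget equals the shortest possible length, so every move has to be on a shortest route through the required cells.
Route from C: left 1 to B, down 2 to L, left 1 to K — 4 moves in all.
Check: all required cells visited; 4 ≤ 4 moves.

C B H L K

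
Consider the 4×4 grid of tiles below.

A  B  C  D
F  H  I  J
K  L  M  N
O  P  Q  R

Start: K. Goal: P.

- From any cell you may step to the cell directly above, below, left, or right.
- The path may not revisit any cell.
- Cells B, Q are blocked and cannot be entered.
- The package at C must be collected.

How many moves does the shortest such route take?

10

Any route passes through C somewhere between K and P. Summing Manhattan distances along the two legs (K → C → P) gives a lower bound of 4 + 4 = 8 moves.
The shortest route satisfying every rule uses 10 moves: K → F → H → I → C → D → J → N → M → L → P.
The no-revisit rule (legs can't share cells) pushes the minimum above the 8-move bound; an exhaustive check rules out every length from 8 to 9, leaving 10 as the minimum.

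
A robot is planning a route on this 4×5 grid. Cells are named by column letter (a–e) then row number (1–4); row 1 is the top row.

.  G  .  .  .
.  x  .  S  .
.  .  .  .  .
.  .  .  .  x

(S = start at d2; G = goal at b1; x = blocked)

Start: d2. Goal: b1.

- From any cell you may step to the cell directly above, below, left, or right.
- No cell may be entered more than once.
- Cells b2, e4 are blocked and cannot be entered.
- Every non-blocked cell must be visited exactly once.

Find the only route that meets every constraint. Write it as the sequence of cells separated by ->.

Need to visit all 18 open cells exactly once, starting at d2 and ending at b1.
Cell e3 has only two open neighbours (e2 and d3), so the path must pass straight through it: one of those is the cell it's entered from and the other is where it exits.
Route from d2: left 1 to c2, up 1 to c1, right 2 to e1, down 2 to e3, left 1 to d3, down 1 to d4, left 1 to c4, up 1 to c3, left 1 to b3, down 1 to b4, left 1 to a4, up 3 to a1, right 1 to b1 — 17 moves in all.
Check: all 18 open cells covered.

d2 -> c2 -> c1 -> d1 -> e1 -> e2 -> e3 -> d3 -> d4 -> c4 -> c3 -> b3 -> b4 -> a4 -> a3 -> a2 -> a1 -> b1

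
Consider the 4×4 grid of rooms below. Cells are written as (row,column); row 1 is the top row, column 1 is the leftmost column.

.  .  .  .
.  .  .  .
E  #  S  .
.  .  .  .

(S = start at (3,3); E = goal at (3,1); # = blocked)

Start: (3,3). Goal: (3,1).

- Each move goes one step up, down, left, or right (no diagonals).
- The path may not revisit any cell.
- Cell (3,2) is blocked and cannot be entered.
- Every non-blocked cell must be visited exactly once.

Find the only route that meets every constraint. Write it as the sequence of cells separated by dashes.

(3,3) - (2,3) - (2,2) - (2,1) - (1,1) - (1,2) - (1,3) - (1,4) - (2,4) - (3,4) - (4,4) - (4,3) - (4,2) - (4,1) - (3,1)

Need to visit all 15 open cells exactly once, starting at (3,3) and ending at (3,1).
Cell (1,4) has only two open neighbours ((2,4) and (1,3)), so the path must pass straight through it: one of those is the cell it's entered from and the other is where it exits.
Route from (3,3): up to (2,3), 2× left (reaching (2,1)), up to (1,1), 3× right (reaching (1,4)), 3× down (reaching (4,4)), 3× left (reaching (4,1)), up to (3,1) — 14 moves in all.
Check: all 15 open cells covered.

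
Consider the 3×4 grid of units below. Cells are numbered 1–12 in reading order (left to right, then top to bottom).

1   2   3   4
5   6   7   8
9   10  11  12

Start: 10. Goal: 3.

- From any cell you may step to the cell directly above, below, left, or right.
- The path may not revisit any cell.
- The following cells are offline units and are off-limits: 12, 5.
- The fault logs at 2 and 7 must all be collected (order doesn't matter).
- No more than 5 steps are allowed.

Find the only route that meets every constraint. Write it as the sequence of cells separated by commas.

10, 11, 7, 6, 2, 3

The 5-move cap with required stops at 2, 7 leaves no slack for detours.
Route from 10: right to 11, up to 7, left to 6, up to 2, right to 3 — 5 moves in all.
Check: all required cells visited; 5 ≤ 5 moves.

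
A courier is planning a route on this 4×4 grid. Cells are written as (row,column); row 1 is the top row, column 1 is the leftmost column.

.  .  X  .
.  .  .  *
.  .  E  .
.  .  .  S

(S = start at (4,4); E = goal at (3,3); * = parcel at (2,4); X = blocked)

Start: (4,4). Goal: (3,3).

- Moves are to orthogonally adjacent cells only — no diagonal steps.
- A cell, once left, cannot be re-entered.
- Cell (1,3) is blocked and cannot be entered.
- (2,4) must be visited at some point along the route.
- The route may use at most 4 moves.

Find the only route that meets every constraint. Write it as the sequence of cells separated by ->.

(4,4) -> (3,4) -> (2,4) -> (2,3) -> (3,3)

Any route must reach (2,4) and still end at (3,3) within 4 moves, so the order of the required stops is forced.
Route from (4,4): up 2 to (2,4), left 1 to (2,3), down 1 to (3,3) — 4 moves in all.
Check: all required cells visited; 4 ≤ 4 moves.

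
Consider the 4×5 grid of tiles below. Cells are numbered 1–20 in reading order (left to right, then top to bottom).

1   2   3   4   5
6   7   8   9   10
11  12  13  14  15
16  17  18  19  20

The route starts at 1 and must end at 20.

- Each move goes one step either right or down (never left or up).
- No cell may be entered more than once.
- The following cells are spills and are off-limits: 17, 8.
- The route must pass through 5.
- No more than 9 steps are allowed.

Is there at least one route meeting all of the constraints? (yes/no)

yes

One route that works: 1 → 2 → 3 → 4 → 5 → 10 → 15 → 20.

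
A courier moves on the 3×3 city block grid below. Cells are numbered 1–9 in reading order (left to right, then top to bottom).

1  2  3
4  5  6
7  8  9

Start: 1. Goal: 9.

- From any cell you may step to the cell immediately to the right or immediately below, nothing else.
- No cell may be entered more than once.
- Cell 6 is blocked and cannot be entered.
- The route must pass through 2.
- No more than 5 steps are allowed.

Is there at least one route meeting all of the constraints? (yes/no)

yes

One route that works: 1 → 2 → 5 → 8 → 9.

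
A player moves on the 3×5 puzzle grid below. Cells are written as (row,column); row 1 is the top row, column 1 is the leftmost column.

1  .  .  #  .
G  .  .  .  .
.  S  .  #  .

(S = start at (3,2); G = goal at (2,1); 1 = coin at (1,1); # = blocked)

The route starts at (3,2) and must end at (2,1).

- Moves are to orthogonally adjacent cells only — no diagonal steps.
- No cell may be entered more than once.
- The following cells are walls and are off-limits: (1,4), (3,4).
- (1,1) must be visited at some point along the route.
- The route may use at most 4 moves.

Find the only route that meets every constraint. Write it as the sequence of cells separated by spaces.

(3,2) (2,2) (1,2) (1,1) (2,1)

The 4-move cap with required stops at (1,1) leaves no slack for detours.
Route from (3,2): 2× up (reaching (1,2)), left to (1,1), down to (2,1) — 4 moves in all.
Check: all required cells visited; 4 ≤ 4 moves.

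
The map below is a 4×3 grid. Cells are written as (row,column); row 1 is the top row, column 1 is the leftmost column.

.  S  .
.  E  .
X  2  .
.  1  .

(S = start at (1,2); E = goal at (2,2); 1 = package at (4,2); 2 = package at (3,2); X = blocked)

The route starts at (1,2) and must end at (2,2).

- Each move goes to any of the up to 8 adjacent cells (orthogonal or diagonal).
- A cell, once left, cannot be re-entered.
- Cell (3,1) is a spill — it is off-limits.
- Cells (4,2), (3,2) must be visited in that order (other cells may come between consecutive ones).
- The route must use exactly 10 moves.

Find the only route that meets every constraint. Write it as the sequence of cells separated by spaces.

(1,2) (1,3) (2,3) (3,3) (4,3) (4,2) (4,1) (3,2) (2,1) (1,1) (2,2)

The waypoints must appear in the order (4,2), (3,2), with no cell reused.
Route from (1,2): right 1 to (1,3), down 3 to (4,3), left 2 to (4,1), up-right 1 to (3,2), up-left 1 to (2,1), up 1 to (1,1), down-right 1 to (2,2) — 10 moves in all.
Check: order respected (1 at step 5, 2 at step 7); 10 moves as required.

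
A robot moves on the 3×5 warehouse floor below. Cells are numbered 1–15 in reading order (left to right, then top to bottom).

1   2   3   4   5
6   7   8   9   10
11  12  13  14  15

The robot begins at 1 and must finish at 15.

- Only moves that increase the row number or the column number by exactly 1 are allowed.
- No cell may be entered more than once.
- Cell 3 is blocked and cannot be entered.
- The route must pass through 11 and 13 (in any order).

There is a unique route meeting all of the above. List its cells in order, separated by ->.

1 -> 6 -> 11 -> 12 -> 13 -> 14 -> 15

Moves only go right or down, so the column and row indices never decrease.
Route from 1: down 2 to 11, right 4 to 15 — 6 moves in all.
Check: all required cells visited.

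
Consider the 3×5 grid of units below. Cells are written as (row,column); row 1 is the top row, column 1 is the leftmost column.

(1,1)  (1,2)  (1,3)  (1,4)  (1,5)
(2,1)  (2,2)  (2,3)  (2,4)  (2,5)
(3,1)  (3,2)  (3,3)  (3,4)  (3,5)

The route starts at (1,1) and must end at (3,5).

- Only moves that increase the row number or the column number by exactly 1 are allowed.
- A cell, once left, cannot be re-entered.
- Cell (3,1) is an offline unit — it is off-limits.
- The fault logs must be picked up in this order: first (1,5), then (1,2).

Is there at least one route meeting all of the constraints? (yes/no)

(1,2) lies to the left of (1,5), so going from (1,5) to (1,2) would need a leftward move — but moves only go right/down, so (1,5) cannot be visited before (1,2).

no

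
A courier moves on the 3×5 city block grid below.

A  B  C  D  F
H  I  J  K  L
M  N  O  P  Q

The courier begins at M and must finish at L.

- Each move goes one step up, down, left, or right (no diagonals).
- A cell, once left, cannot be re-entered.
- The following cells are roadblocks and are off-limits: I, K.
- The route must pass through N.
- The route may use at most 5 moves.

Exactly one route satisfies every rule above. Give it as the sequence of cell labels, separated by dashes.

M - N - O - P - Q - L

The 5-move cap with required stops at N leaves no slack for detours.
Route from M: right 4 to Q, up 1 to L — 5 moves in all.
Check: all required cells visited; 5 ≤ 5 moves.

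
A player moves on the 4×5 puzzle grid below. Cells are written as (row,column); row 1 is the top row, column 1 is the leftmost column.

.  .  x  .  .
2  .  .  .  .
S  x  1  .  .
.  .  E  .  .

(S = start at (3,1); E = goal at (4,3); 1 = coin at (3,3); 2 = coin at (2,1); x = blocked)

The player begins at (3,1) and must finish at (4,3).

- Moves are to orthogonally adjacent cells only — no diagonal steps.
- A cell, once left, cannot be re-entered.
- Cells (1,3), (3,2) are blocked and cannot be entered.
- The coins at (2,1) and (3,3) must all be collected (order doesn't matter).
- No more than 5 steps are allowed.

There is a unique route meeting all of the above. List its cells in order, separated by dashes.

Any route must reach (2,1) and (3,3) and still end at (4,3) within 5 moves, so the order of the required stops is forced.
Route from (3,1): up to (2,1), 2× right (reaching (2,3)), 2× down (reaching (4,3)) — 5 moves in all.
Check: all required cells visited; 5 ≤ 5 moves.

(3,1) - (2,1) - (2,2) - (2,3) - (3,3) - (4,3)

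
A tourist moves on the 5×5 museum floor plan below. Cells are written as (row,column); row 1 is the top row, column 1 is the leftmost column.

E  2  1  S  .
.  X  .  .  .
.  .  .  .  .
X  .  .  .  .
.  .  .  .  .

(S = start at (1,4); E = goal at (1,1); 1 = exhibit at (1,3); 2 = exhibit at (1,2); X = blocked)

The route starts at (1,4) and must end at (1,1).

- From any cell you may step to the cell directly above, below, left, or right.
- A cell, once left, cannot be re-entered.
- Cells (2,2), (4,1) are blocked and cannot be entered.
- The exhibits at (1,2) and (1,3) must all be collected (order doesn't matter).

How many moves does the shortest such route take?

3

Any route passes through (1,2) and (1,3) in some order between (1,4) and (1,1). Summing Manhattan distances along each leg and taking the cheapest ordering ((1,4) → (1,3) → (1,2) → (1,1)) gives a lower bound of 1 + 1 + 1 = 3 moves.
A route of 3 moves achieves this: (1,4) → (1,3) → (1,2) → (1,1).
Since 3 matches the lower bound, it is optimal.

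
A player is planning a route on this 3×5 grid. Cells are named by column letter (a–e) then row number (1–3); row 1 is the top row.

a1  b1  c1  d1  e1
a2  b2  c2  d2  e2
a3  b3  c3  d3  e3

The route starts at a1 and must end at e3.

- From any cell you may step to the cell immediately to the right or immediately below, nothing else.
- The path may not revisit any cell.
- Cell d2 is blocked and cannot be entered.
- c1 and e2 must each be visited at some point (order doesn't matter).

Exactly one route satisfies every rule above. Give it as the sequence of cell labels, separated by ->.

Moves only go right or down, so the column and row indices never decrease.
Route from a1: right 4 to e1, down 2 to e3 — 6 moves in all.
Check: all required cells visited.

a1 -> b1 -> c1 -> d1 -> e1 -> e2 -> e3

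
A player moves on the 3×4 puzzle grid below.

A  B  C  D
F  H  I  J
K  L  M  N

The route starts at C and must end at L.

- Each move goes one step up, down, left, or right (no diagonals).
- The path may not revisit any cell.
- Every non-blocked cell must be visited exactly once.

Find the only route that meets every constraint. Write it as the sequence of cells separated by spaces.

C D J N M I H B A F K L

Need to visit all 12 open cells exactly once, starting at C and ending at L.
Cell K has only two open neighbours (F and L), so the path must pass straight through it: one of those is the cell it's entered from and the other is where it exits.
Route from C: right 1 to D, down 2 to N, left 1 to M, up 1 to I, left 1 to H, up 1 to B, left 1 to A, down 2 to K, right 1 to L — 11 moves in all.
Check: all 12 open cells covered.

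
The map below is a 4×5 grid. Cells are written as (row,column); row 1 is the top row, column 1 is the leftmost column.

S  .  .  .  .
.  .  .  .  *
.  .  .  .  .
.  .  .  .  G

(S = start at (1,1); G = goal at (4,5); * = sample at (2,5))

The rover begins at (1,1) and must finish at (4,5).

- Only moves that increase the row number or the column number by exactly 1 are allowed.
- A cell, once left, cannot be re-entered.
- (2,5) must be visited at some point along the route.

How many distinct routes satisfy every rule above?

5

A right/down-only route from (1,1) to (4,5) makes exactly 3 down-moves and 4 right-moves in some order.
With no other constraints that would be C(7,3) = 35 routes.
Split at (2,5) and multiply the segment counts: (1,1)→(2,5): 5; (2,5)→(4,5): 1; product = 5.
That gives 5 routes.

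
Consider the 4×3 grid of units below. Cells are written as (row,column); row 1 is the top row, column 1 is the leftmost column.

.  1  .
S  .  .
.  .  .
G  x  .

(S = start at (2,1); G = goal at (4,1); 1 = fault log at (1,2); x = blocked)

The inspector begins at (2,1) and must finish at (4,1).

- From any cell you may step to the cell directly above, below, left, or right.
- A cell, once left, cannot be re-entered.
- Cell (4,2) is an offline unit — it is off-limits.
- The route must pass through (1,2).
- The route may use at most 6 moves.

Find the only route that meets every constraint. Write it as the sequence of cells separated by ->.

(2,1) -> (1,1) -> (1,2) -> (2,2) -> (3,2) -> (3,1) -> (4,1)

The budget equals the shortest possible length, so every move has to be on a shortest route through the required cells.
Route from (2,1): up 1 to (1,1), right 1 to (1,2), down 2 to (3,2), left 1 to (3,1), down 1 to (4,1) — 6 moves in all.
Check: all required cells visited; 6 ≤ 6 moves.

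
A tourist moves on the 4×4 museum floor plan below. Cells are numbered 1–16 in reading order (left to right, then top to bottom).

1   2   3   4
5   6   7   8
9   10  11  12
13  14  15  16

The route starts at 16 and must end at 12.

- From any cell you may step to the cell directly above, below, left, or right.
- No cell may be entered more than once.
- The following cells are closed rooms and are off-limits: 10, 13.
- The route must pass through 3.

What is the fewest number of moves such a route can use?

7

Any route passes through 3 somewhere between 16 and 12. Summing Manhattan distances along the two legs (16 → 3 → 12) gives a lower bound of 4 + 3 = 7 moves.
A route of 7 moves achieves this: 16 → 15 → 11 → 7 → 3 → 4 → 8 → 12.
Since 7 matches the lower bound, it is optimal.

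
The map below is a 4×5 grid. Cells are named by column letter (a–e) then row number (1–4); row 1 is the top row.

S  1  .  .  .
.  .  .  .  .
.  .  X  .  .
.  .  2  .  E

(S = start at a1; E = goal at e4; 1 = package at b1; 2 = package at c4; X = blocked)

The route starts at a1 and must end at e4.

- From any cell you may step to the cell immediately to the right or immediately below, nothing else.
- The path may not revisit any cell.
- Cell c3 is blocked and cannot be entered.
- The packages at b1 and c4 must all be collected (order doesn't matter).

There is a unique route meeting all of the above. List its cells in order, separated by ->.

Moves only go right or down, so the column and row indices never decrease.
Route from a1: right to b1, 3× down (reaching b4), 3× right (reaching e4) — 7 moves in all.
Check: all required cells visited.

a1 -> b1 -> b2 -> b3 -> b4 -> c4 -> d4 -> e4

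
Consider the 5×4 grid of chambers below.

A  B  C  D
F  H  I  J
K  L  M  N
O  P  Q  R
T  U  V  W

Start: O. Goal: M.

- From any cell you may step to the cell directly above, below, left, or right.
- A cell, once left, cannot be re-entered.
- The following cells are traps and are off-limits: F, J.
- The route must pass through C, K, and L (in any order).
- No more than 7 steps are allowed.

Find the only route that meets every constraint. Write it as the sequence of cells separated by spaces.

O K L H B C I M

The budget equals the shortest possible length, so every move has to be on a shortest route through the required cells.
Route from O: up 1 to K, right 1 to L, up 2 to B, right 1 to C, down 2 to M — 7 moves in all.
Check: all required cells visited; 7 ≤ 7 moves.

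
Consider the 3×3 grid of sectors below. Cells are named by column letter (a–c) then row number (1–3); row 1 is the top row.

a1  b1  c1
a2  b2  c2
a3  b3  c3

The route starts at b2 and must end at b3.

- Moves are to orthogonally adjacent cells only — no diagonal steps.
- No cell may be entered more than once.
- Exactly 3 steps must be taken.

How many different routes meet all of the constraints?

Need simple routes of exactly 3 moves from b2 to b3 (Manhattan distance 1, so 1 moves are spent on a detour and 1 undoing it).
Enumerating: b2 a2 a3 b3 | b2 c2 c3 b3.
That gives 2 routes.

2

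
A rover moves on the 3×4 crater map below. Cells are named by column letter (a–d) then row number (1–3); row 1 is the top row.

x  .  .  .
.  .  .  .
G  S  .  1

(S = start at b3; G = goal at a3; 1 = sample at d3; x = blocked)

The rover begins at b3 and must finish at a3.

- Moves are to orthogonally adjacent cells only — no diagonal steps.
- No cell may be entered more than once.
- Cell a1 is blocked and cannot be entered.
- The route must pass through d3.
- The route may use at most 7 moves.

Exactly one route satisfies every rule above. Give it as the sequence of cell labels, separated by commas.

Any route must reach d3 and still end at a3 within 7 moves, so the order of the required stops is forced.
Route from b3: right 2 to d3, up 1 to d2, left 3 to a2, down 1 to a3 — 7 moves in all.
Check: all required cells visited; 7 ≤ 7 moves.

b3, c3, d3, d2, c2, b2, a2, a3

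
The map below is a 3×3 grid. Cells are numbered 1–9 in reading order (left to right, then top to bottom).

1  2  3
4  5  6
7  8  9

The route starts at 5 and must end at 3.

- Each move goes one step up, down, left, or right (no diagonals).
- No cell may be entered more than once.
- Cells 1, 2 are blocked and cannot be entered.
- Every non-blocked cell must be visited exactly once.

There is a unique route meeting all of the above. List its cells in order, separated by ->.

Need to visit all 7 open cells exactly once, starting at 5 and ending at 3.
Cell 7 has only two open neighbours (4 and 8), so the path must pass straight through it: one of those is the cell it's entered from and the other is where it exits.
Route from 5: left 1 to 4, down 1 to 7, right 2 to 9, up 2 to 3 — 6 moves in all.
Check: all 7 open cells covered.

5 -> 4 -> 7 -> 8 -> 9 -> 6 -> 3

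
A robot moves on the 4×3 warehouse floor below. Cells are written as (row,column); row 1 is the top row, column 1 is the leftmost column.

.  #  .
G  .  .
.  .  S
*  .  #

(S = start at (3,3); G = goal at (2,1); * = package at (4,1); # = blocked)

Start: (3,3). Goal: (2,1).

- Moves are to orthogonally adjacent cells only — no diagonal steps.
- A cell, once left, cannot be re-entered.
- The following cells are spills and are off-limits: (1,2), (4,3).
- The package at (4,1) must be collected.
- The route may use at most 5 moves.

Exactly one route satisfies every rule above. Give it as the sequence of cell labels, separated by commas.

Any route must reach (4,1) and still end at (2,1) within 5 moves, so the order of the required stops is forced.
Route from (3,3): left 1 to (3,2), down 1 to (4,2), left 1 to (4,1), up 2 to (2,1) — 5 moves in all.
Check: all required cells visited; 5 ≤ 5 moves.

(3,3), (3,2), (4,2), (4,1), (3,1), (2,1)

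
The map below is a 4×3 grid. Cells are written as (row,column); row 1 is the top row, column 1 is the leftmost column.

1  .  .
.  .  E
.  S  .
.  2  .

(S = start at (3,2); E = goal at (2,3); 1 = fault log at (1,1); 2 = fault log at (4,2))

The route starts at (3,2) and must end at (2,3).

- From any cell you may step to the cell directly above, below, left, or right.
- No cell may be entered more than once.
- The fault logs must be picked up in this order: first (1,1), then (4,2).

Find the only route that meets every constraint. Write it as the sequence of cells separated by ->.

(3,2) -> (2,2) -> (1,2) -> (1,1) -> (2,1) -> (3,1) -> (4,1) -> (4,2) -> (4,3) -> (3,3) -> (2,3)

The waypoints must appear in the order (1,1), (4,2), with no cell reused.
Route from (3,2): up 2 to (1,2), left 1 to (1,1), down 3 to (4,1), right 2 to (4,3), up 2 to (2,3) — 10 moves in all.
Check: order respected (1 at step 3, 2 at step 7).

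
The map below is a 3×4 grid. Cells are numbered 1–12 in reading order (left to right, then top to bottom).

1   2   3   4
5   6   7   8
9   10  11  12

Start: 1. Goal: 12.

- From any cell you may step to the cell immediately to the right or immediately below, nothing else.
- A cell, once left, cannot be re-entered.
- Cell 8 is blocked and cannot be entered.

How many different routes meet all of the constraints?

6

A right/down-only route from 1 to 12 makes exactly 2 down-moves and 3 right-moves in some order.
With no other constraints that would be C(5,2) = 10 routes.
Subtract routes through each blocked cell (inclusion–exclusion for overlaps): − through 8: 4 → 6.
That gives 6 routes.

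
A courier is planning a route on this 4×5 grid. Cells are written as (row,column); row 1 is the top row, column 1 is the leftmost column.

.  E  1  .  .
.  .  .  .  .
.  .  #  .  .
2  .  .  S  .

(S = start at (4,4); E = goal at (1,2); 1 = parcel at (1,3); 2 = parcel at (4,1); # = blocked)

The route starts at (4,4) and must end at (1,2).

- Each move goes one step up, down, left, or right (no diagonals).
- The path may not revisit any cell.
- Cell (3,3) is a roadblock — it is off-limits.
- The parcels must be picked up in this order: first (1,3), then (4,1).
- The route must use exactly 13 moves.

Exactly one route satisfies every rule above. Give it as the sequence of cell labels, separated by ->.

The waypoints must appear in the order (1,3), (4,1), with no cell reused.
Route from (4,4): 3× up (reaching (1,4)), left to (1,3), down to (2,3), left to (2,2), 2× down (reaching (4,2)), left to (4,1), 3× up (reaching (1,1)), right to (1,2) — 13 moves in all.
Check: order respected (1 at step 4, 2 at step 9); 13 moves as required.

(4,4) -> (3,4) -> (2,4) -> (1,4) -> (1,3) -> (2,3) -> (2,2) -> (3,2) -> (4,2) -> (4,1) -> (3,1) -> (2,1) -> (1,1) -> (1,2)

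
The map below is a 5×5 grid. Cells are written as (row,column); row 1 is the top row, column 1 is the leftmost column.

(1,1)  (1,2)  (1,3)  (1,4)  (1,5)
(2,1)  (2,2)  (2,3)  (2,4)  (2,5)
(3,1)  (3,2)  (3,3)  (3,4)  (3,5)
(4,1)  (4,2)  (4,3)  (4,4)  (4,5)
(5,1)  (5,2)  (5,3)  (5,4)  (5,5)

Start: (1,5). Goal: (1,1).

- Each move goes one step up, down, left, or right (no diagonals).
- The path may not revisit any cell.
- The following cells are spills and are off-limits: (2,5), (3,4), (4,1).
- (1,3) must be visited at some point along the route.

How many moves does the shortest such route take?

4

Any route passes through (1,3) somewhere between (1,5) and (1,1). Summing Manhattan distances along the two legs ((1,5) → (1,3) → (1,1)) gives a lower bound of 2 + 2 = 4 moves.
A route of 4 moves achieves this: (1,5) → (1,4) → (1,3) → (1,2) → (1,1).
Since 4 matches the lower bound, it is optimal.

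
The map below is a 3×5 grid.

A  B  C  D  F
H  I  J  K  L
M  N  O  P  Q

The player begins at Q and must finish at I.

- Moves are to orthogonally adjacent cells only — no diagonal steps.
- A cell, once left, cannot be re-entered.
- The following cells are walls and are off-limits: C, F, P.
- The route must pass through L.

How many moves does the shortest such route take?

Any route passes through L somewhere between Q and I. Summing Manhattan distances along the two legs (Q → L → I) gives a lower bound of 1 + 3 = 4 moves.
A route of 4 moves achieves this: Q → L → K → J → I.
Since 4 matches the lower bound, it is optimal.

4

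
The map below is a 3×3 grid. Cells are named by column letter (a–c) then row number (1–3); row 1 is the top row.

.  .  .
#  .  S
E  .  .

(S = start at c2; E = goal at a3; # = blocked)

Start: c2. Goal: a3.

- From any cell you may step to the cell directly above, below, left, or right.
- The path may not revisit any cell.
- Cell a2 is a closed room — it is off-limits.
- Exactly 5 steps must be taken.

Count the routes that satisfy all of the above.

1

Need simple routes of exactly 5 moves from c2 to a3 (Manhattan distance 3, so 1 moves are spent on a detour and 1 undoing it).
Enumerating: c2 c1 b1 b2 b3 a3.
That gives 1 route.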